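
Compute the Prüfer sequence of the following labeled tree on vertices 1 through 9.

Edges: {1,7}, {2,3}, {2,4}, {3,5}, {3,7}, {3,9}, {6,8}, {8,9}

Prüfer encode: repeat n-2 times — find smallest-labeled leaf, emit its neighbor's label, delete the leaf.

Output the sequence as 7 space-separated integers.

Answer: 7 2 3 3 8 3 9

Derivation:
Step 1: leaves = {1,4,5,6}. Remove smallest leaf 1, emit neighbor 7.
Step 2: leaves = {4,5,6,7}. Remove smallest leaf 4, emit neighbor 2.
Step 3: leaves = {2,5,6,7}. Remove smallest leaf 2, emit neighbor 3.
Step 4: leaves = {5,6,7}. Remove smallest leaf 5, emit neighbor 3.
Step 5: leaves = {6,7}. Remove smallest leaf 6, emit neighbor 8.
Step 6: leaves = {7,8}. Remove smallest leaf 7, emit neighbor 3.
Step 7: leaves = {3,8}. Remove smallest leaf 3, emit neighbor 9.
Done: 2 vertices remain (8, 9). Sequence = [7 2 3 3 8 3 9]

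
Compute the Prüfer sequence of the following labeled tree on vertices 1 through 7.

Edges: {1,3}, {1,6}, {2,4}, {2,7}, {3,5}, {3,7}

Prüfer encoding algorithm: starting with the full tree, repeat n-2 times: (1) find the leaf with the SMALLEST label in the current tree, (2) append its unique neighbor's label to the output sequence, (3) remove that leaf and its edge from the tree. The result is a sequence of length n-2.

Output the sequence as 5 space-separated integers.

Answer: 2 7 3 1 3

Derivation:
Step 1: leaves = {4,5,6}. Remove smallest leaf 4, emit neighbor 2.
Step 2: leaves = {2,5,6}. Remove smallest leaf 2, emit neighbor 7.
Step 3: leaves = {5,6,7}. Remove smallest leaf 5, emit neighbor 3.
Step 4: leaves = {6,7}. Remove smallest leaf 6, emit neighbor 1.
Step 5: leaves = {1,7}. Remove smallest leaf 1, emit neighbor 3.
Done: 2 vertices remain (3, 7). Sequence = [2 7 3 1 3]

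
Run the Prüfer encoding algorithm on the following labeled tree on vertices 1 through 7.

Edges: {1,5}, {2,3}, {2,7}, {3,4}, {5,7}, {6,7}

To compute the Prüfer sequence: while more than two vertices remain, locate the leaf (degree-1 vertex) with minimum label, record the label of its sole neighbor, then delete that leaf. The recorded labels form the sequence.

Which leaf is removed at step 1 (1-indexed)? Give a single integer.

Answer: 1

Derivation:
Step 1: current leaves = {1,4,6}. Remove leaf 1 (neighbor: 5).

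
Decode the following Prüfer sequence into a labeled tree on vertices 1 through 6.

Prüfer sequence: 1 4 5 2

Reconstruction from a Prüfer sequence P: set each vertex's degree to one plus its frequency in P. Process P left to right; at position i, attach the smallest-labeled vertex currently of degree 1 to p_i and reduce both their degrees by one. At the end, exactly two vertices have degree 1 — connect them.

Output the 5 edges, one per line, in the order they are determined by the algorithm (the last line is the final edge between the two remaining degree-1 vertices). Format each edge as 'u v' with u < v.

Initial degrees: {1:2, 2:2, 3:1, 4:2, 5:2, 6:1}
Step 1: smallest deg-1 vertex = 3, p_1 = 1. Add edge {1,3}. Now deg[3]=0, deg[1]=1.
Step 2: smallest deg-1 vertex = 1, p_2 = 4. Add edge {1,4}. Now deg[1]=0, deg[4]=1.
Step 3: smallest deg-1 vertex = 4, p_3 = 5. Add edge {4,5}. Now deg[4]=0, deg[5]=1.
Step 4: smallest deg-1 vertex = 5, p_4 = 2. Add edge {2,5}. Now deg[5]=0, deg[2]=1.
Final: two remaining deg-1 vertices are 2, 6. Add edge {2,6}.

Answer: 1 3
1 4
4 5
2 5
2 6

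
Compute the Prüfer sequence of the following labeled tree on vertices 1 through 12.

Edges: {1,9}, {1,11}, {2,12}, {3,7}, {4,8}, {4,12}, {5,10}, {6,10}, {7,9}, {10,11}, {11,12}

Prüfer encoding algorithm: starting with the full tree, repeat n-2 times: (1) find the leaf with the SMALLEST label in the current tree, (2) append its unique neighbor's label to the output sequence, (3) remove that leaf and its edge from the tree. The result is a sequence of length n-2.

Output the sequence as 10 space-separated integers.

Answer: 12 7 10 10 9 4 12 1 11 11

Derivation:
Step 1: leaves = {2,3,5,6,8}. Remove smallest leaf 2, emit neighbor 12.
Step 2: leaves = {3,5,6,8}. Remove smallest leaf 3, emit neighbor 7.
Step 3: leaves = {5,6,7,8}. Remove smallest leaf 5, emit neighbor 10.
Step 4: leaves = {6,7,8}. Remove smallest leaf 6, emit neighbor 10.
Step 5: leaves = {7,8,10}. Remove smallest leaf 7, emit neighbor 9.
Step 6: leaves = {8,9,10}. Remove smallest leaf 8, emit neighbor 4.
Step 7: leaves = {4,9,10}. Remove smallest leaf 4, emit neighbor 12.
Step 8: leaves = {9,10,12}. Remove smallest leaf 9, emit neighbor 1.
Step 9: leaves = {1,10,12}. Remove smallest leaf 1, emit neighbor 11.
Step 10: leaves = {10,12}. Remove smallest leaf 10, emit neighbor 11.
Done: 2 vertices remain (11, 12). Sequence = [12 7 10 10 9 4 12 1 11 11]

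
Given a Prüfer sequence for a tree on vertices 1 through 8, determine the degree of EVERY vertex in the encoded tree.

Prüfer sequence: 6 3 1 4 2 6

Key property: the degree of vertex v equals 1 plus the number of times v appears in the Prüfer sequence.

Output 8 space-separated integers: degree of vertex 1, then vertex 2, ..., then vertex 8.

p_1 = 6: count[6] becomes 1
p_2 = 3: count[3] becomes 1
p_3 = 1: count[1] becomes 1
p_4 = 4: count[4] becomes 1
p_5 = 2: count[2] becomes 1
p_6 = 6: count[6] becomes 2
Degrees (1 + count): deg[1]=1+1=2, deg[2]=1+1=2, deg[3]=1+1=2, deg[4]=1+1=2, deg[5]=1+0=1, deg[6]=1+2=3, deg[7]=1+0=1, deg[8]=1+0=1

Answer: 2 2 2 2 1 3 1 1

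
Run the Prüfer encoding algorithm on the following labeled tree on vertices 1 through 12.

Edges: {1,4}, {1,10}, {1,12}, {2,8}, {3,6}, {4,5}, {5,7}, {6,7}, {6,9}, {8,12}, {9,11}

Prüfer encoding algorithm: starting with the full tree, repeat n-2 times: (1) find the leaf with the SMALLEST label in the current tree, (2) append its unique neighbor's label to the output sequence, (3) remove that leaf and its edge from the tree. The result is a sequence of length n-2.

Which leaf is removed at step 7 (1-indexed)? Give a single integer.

Answer: 6

Derivation:
Step 1: current leaves = {2,3,10,11}. Remove leaf 2 (neighbor: 8).
Step 2: current leaves = {3,8,10,11}. Remove leaf 3 (neighbor: 6).
Step 3: current leaves = {8,10,11}. Remove leaf 8 (neighbor: 12).
Step 4: current leaves = {10,11,12}. Remove leaf 10 (neighbor: 1).
Step 5: current leaves = {11,12}. Remove leaf 11 (neighbor: 9).
Step 6: current leaves = {9,12}. Remove leaf 9 (neighbor: 6).
Step 7: current leaves = {6,12}. Remove leaf 6 (neighbor: 7).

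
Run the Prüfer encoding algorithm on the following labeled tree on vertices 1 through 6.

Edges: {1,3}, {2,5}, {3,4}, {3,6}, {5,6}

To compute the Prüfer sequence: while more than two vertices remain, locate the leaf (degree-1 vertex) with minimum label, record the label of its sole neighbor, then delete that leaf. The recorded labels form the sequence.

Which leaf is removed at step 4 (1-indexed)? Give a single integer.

Step 1: current leaves = {1,2,4}. Remove leaf 1 (neighbor: 3).
Step 2: current leaves = {2,4}. Remove leaf 2 (neighbor: 5).
Step 3: current leaves = {4,5}. Remove leaf 4 (neighbor: 3).
Step 4: current leaves = {3,5}. Remove leaf 3 (neighbor: 6).

Answer: 3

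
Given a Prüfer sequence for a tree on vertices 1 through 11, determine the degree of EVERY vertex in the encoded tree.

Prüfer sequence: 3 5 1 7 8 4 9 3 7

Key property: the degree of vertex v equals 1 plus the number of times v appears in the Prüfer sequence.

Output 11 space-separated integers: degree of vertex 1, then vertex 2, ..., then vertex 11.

Answer: 2 1 3 2 2 1 3 2 2 1 1

Derivation:
p_1 = 3: count[3] becomes 1
p_2 = 5: count[5] becomes 1
p_3 = 1: count[1] becomes 1
p_4 = 7: count[7] becomes 1
p_5 = 8: count[8] becomes 1
p_6 = 4: count[4] becomes 1
p_7 = 9: count[9] becomes 1
p_8 = 3: count[3] becomes 2
p_9 = 7: count[7] becomes 2
Degrees (1 + count): deg[1]=1+1=2, deg[2]=1+0=1, deg[3]=1+2=3, deg[4]=1+1=2, deg[5]=1+1=2, deg[6]=1+0=1, deg[7]=1+2=3, deg[8]=1+1=2, deg[9]=1+1=2, deg[10]=1+0=1, deg[11]=1+0=1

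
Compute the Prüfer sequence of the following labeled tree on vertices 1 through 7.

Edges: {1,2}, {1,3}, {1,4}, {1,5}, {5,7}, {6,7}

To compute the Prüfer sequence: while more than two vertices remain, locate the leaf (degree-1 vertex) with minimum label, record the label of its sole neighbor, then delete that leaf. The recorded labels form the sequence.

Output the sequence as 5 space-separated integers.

Answer: 1 1 1 5 7

Derivation:
Step 1: leaves = {2,3,4,6}. Remove smallest leaf 2, emit neighbor 1.
Step 2: leaves = {3,4,6}. Remove smallest leaf 3, emit neighbor 1.
Step 3: leaves = {4,6}. Remove smallest leaf 4, emit neighbor 1.
Step 4: leaves = {1,6}. Remove smallest leaf 1, emit neighbor 5.
Step 5: leaves = {5,6}. Remove smallest leaf 5, emit neighbor 7.
Done: 2 vertices remain (6, 7). Sequence = [1 1 1 5 7]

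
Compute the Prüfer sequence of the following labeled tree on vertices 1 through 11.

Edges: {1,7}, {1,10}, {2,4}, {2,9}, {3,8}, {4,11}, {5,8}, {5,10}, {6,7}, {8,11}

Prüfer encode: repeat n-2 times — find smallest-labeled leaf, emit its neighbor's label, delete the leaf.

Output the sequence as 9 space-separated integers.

Step 1: leaves = {3,6,9}. Remove smallest leaf 3, emit neighbor 8.
Step 2: leaves = {6,9}. Remove smallest leaf 6, emit neighbor 7.
Step 3: leaves = {7,9}. Remove smallest leaf 7, emit neighbor 1.
Step 4: leaves = {1,9}. Remove smallest leaf 1, emit neighbor 10.
Step 5: leaves = {9,10}. Remove smallest leaf 9, emit neighbor 2.
Step 6: leaves = {2,10}. Remove smallest leaf 2, emit neighbor 4.
Step 7: leaves = {4,10}. Remove smallest leaf 4, emit neighbor 11.
Step 8: leaves = {10,11}. Remove smallest leaf 10, emit neighbor 5.
Step 9: leaves = {5,11}. Remove smallest leaf 5, emit neighbor 8.
Done: 2 vertices remain (8, 11). Sequence = [8 7 1 10 2 4 11 5 8]

Answer: 8 7 1 10 2 4 11 5 8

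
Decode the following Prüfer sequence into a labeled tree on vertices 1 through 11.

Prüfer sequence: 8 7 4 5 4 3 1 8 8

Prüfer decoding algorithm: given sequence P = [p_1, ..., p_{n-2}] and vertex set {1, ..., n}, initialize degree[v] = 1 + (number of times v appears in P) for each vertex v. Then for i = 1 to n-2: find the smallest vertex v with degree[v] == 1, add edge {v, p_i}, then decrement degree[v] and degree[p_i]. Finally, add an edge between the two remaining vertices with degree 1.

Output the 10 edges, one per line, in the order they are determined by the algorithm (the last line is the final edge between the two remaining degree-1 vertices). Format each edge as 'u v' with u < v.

Initial degrees: {1:2, 2:1, 3:2, 4:3, 5:2, 6:1, 7:2, 8:4, 9:1, 10:1, 11:1}
Step 1: smallest deg-1 vertex = 2, p_1 = 8. Add edge {2,8}. Now deg[2]=0, deg[8]=3.
Step 2: smallest deg-1 vertex = 6, p_2 = 7. Add edge {6,7}. Now deg[6]=0, deg[7]=1.
Step 3: smallest deg-1 vertex = 7, p_3 = 4. Add edge {4,7}. Now deg[7]=0, deg[4]=2.
Step 4: smallest deg-1 vertex = 9, p_4 = 5. Add edge {5,9}. Now deg[9]=0, deg[5]=1.
Step 5: smallest deg-1 vertex = 5, p_5 = 4. Add edge {4,5}. Now deg[5]=0, deg[4]=1.
Step 6: smallest deg-1 vertex = 4, p_6 = 3. Add edge {3,4}. Now deg[4]=0, deg[3]=1.
Step 7: smallest deg-1 vertex = 3, p_7 = 1. Add edge {1,3}. Now deg[3]=0, deg[1]=1.
Step 8: smallest deg-1 vertex = 1, p_8 = 8. Add edge {1,8}. Now deg[1]=0, deg[8]=2.
Step 9: smallest deg-1 vertex = 10, p_9 = 8. Add edge {8,10}. Now deg[10]=0, deg[8]=1.
Final: two remaining deg-1 vertices are 8, 11. Add edge {8,11}.

Answer: 2 8
6 7
4 7
5 9
4 5
3 4
1 3
1 8
8 10
8 11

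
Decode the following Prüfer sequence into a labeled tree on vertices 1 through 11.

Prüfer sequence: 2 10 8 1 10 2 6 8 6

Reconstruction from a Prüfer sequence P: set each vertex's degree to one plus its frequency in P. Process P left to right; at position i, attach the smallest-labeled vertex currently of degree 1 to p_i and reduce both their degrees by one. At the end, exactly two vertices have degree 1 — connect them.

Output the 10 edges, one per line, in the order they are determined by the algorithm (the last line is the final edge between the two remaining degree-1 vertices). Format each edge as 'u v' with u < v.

Initial degrees: {1:2, 2:3, 3:1, 4:1, 5:1, 6:3, 7:1, 8:3, 9:1, 10:3, 11:1}
Step 1: smallest deg-1 vertex = 3, p_1 = 2. Add edge {2,3}. Now deg[3]=0, deg[2]=2.
Step 2: smallest deg-1 vertex = 4, p_2 = 10. Add edge {4,10}. Now deg[4]=0, deg[10]=2.
Step 3: smallest deg-1 vertex = 5, p_3 = 8. Add edge {5,8}. Now deg[5]=0, deg[8]=2.
Step 4: smallest deg-1 vertex = 7, p_4 = 1. Add edge {1,7}. Now deg[7]=0, deg[1]=1.
Step 5: smallest deg-1 vertex = 1, p_5 = 10. Add edge {1,10}. Now deg[1]=0, deg[10]=1.
Step 6: smallest deg-1 vertex = 9, p_6 = 2. Add edge {2,9}. Now deg[9]=0, deg[2]=1.
Step 7: smallest deg-1 vertex = 2, p_7 = 6. Add edge {2,6}. Now deg[2]=0, deg[6]=2.
Step 8: smallest deg-1 vertex = 10, p_8 = 8. Add edge {8,10}. Now deg[10]=0, deg[8]=1.
Step 9: smallest deg-1 vertex = 8, p_9 = 6. Add edge {6,8}. Now deg[8]=0, deg[6]=1.
Final: two remaining deg-1 vertices are 6, 11. Add edge {6,11}.

Answer: 2 3
4 10
5 8
1 7
1 10
2 9
2 6
8 10
6 8
6 11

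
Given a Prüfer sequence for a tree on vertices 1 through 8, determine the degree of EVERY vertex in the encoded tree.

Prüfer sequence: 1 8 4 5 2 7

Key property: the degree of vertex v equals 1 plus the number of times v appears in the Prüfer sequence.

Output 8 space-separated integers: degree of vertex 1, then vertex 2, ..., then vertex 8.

Answer: 2 2 1 2 2 1 2 2

Derivation:
p_1 = 1: count[1] becomes 1
p_2 = 8: count[8] becomes 1
p_3 = 4: count[4] becomes 1
p_4 = 5: count[5] becomes 1
p_5 = 2: count[2] becomes 1
p_6 = 7: count[7] becomes 1
Degrees (1 + count): deg[1]=1+1=2, deg[2]=1+1=2, deg[3]=1+0=1, deg[4]=1+1=2, deg[5]=1+1=2, deg[6]=1+0=1, deg[7]=1+1=2, deg[8]=1+1=2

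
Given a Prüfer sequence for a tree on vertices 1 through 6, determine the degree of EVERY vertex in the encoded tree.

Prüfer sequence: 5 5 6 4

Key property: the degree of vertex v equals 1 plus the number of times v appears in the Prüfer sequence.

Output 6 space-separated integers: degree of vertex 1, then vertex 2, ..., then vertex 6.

Answer: 1 1 1 2 3 2

Derivation:
p_1 = 5: count[5] becomes 1
p_2 = 5: count[5] becomes 2
p_3 = 6: count[6] becomes 1
p_4 = 4: count[4] becomes 1
Degrees (1 + count): deg[1]=1+0=1, deg[2]=1+0=1, deg[3]=1+0=1, deg[4]=1+1=2, deg[5]=1+2=3, deg[6]=1+1=2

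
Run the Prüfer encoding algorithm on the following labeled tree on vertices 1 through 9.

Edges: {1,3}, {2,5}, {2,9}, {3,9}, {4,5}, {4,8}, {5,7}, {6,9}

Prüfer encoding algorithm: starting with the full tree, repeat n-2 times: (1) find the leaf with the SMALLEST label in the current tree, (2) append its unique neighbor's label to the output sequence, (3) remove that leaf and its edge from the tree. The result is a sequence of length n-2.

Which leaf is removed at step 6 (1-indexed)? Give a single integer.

Step 1: current leaves = {1,6,7,8}. Remove leaf 1 (neighbor: 3).
Step 2: current leaves = {3,6,7,8}. Remove leaf 3 (neighbor: 9).
Step 3: current leaves = {6,7,8}. Remove leaf 6 (neighbor: 9).
Step 4: current leaves = {7,8,9}. Remove leaf 7 (neighbor: 5).
Step 5: current leaves = {8,9}. Remove leaf 8 (neighbor: 4).
Step 6: current leaves = {4,9}. Remove leaf 4 (neighbor: 5).

Answer: 4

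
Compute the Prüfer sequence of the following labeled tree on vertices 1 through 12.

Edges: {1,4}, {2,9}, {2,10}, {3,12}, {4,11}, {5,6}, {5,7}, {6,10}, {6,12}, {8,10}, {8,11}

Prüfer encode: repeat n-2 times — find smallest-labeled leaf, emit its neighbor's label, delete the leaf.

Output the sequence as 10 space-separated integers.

Answer: 4 12 11 5 6 2 10 8 10 6

Derivation:
Step 1: leaves = {1,3,7,9}. Remove smallest leaf 1, emit neighbor 4.
Step 2: leaves = {3,4,7,9}. Remove smallest leaf 3, emit neighbor 12.
Step 3: leaves = {4,7,9,12}. Remove smallest leaf 4, emit neighbor 11.
Step 4: leaves = {7,9,11,12}. Remove smallest leaf 7, emit neighbor 5.
Step 5: leaves = {5,9,11,12}. Remove smallest leaf 5, emit neighbor 6.
Step 6: leaves = {9,11,12}. Remove smallest leaf 9, emit neighbor 2.
Step 7: leaves = {2,11,12}. Remove smallest leaf 2, emit neighbor 10.
Step 8: leaves = {11,12}. Remove smallest leaf 11, emit neighbor 8.
Step 9: leaves = {8,12}. Remove smallest leaf 8, emit neighbor 10.
Step 10: leaves = {10,12}. Remove smallest leaf 10, emit neighbor 6.
Done: 2 vertices remain (6, 12). Sequence = [4 12 11 5 6 2 10 8 10 6]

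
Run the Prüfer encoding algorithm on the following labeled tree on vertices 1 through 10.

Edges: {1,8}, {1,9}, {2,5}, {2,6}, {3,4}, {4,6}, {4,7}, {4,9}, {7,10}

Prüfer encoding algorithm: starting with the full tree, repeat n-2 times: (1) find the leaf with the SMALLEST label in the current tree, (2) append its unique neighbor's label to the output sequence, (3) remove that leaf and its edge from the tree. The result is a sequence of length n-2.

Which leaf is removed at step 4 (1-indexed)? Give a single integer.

Step 1: current leaves = {3,5,8,10}. Remove leaf 3 (neighbor: 4).
Step 2: current leaves = {5,8,10}. Remove leaf 5 (neighbor: 2).
Step 3: current leaves = {2,8,10}. Remove leaf 2 (neighbor: 6).
Step 4: current leaves = {6,8,10}. Remove leaf 6 (neighbor: 4).

Answer: 6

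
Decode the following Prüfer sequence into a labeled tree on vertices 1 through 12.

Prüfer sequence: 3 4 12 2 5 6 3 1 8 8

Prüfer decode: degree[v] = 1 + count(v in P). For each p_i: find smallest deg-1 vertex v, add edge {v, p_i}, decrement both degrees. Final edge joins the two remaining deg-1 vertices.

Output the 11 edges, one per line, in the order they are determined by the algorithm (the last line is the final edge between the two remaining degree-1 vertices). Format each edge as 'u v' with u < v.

Answer: 3 7
4 9
4 12
2 10
2 5
5 6
3 6
1 3
1 8
8 11
8 12

Derivation:
Initial degrees: {1:2, 2:2, 3:3, 4:2, 5:2, 6:2, 7:1, 8:3, 9:1, 10:1, 11:1, 12:2}
Step 1: smallest deg-1 vertex = 7, p_1 = 3. Add edge {3,7}. Now deg[7]=0, deg[3]=2.
Step 2: smallest deg-1 vertex = 9, p_2 = 4. Add edge {4,9}. Now deg[9]=0, deg[4]=1.
Step 3: smallest deg-1 vertex = 4, p_3 = 12. Add edge {4,12}. Now deg[4]=0, deg[12]=1.
Step 4: smallest deg-1 vertex = 10, p_4 = 2. Add edge {2,10}. Now deg[10]=0, deg[2]=1.
Step 5: smallest deg-1 vertex = 2, p_5 = 5. Add edge {2,5}. Now deg[2]=0, deg[5]=1.
Step 6: smallest deg-1 vertex = 5, p_6 = 6. Add edge {5,6}. Now deg[5]=0, deg[6]=1.
Step 7: smallest deg-1 vertex = 6, p_7 = 3. Add edge {3,6}. Now deg[6]=0, deg[3]=1.
Step 8: smallest deg-1 vertex = 3, p_8 = 1. Add edge {1,3}. Now deg[3]=0, deg[1]=1.
Step 9: smallest deg-1 vertex = 1, p_9 = 8. Add edge {1,8}. Now deg[1]=0, deg[8]=2.
Step 10: smallest deg-1 vertex = 11, p_10 = 8. Add edge {8,11}. Now deg[11]=0, deg[8]=1.
Final: two remaining deg-1 vertices are 8, 12. Add edge {8,12}.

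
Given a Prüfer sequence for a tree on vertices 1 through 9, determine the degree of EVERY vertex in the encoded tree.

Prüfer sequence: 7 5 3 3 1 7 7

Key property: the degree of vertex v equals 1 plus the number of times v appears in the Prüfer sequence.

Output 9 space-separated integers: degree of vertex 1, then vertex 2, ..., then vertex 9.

Answer: 2 1 3 1 2 1 4 1 1

Derivation:
p_1 = 7: count[7] becomes 1
p_2 = 5: count[5] becomes 1
p_3 = 3: count[3] becomes 1
p_4 = 3: count[3] becomes 2
p_5 = 1: count[1] becomes 1
p_6 = 7: count[7] becomes 2
p_7 = 7: count[7] becomes 3
Degrees (1 + count): deg[1]=1+1=2, deg[2]=1+0=1, deg[3]=1+2=3, deg[4]=1+0=1, deg[5]=1+1=2, deg[6]=1+0=1, deg[7]=1+3=4, deg[8]=1+0=1, deg[9]=1+0=1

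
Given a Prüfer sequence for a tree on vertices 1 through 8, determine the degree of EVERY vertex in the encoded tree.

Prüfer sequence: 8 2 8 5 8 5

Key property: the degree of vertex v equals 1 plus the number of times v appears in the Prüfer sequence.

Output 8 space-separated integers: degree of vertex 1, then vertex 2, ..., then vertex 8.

Answer: 1 2 1 1 3 1 1 4

Derivation:
p_1 = 8: count[8] becomes 1
p_2 = 2: count[2] becomes 1
p_3 = 8: count[8] becomes 2
p_4 = 5: count[5] becomes 1
p_5 = 8: count[8] becomes 3
p_6 = 5: count[5] becomes 2
Degrees (1 + count): deg[1]=1+0=1, deg[2]=1+1=2, deg[3]=1+0=1, deg[4]=1+0=1, deg[5]=1+2=3, deg[6]=1+0=1, deg[7]=1+0=1, deg[8]=1+3=4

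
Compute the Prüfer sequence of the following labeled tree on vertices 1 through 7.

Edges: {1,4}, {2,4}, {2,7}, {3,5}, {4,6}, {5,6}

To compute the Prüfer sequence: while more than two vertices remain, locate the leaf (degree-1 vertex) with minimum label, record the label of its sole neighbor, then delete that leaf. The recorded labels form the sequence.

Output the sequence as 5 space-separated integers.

Answer: 4 5 6 4 2

Derivation:
Step 1: leaves = {1,3,7}. Remove smallest leaf 1, emit neighbor 4.
Step 2: leaves = {3,7}. Remove smallest leaf 3, emit neighbor 5.
Step 3: leaves = {5,7}. Remove smallest leaf 5, emit neighbor 6.
Step 4: leaves = {6,7}. Remove smallest leaf 6, emit neighbor 4.
Step 5: leaves = {4,7}. Remove smallest leaf 4, emit neighbor 2.
Done: 2 vertices remain (2, 7). Sequence = [4 5 6 4 2]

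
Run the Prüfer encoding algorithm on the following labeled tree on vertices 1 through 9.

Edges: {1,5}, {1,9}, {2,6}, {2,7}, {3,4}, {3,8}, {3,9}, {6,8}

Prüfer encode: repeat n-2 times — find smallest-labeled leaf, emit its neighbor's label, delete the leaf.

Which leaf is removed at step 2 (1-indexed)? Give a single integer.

Step 1: current leaves = {4,5,7}. Remove leaf 4 (neighbor: 3).
Step 2: current leaves = {5,7}. Remove leaf 5 (neighbor: 1).

Answer: 5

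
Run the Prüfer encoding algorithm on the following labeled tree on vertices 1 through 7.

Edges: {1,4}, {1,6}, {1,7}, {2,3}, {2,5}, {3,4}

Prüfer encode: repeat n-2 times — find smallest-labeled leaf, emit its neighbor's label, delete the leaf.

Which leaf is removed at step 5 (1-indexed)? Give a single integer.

Step 1: current leaves = {5,6,7}. Remove leaf 5 (neighbor: 2).
Step 2: current leaves = {2,6,7}. Remove leaf 2 (neighbor: 3).
Step 3: current leaves = {3,6,7}. Remove leaf 3 (neighbor: 4).
Step 4: current leaves = {4,6,7}. Remove leaf 4 (neighbor: 1).
Step 5: current leaves = {6,7}. Remove leaf 6 (neighbor: 1).

Answer: 6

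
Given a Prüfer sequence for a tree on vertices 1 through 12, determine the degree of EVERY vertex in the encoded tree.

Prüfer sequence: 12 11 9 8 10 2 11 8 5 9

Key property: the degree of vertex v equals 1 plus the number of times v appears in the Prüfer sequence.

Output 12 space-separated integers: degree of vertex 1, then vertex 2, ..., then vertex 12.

Answer: 1 2 1 1 2 1 1 3 3 2 3 2

Derivation:
p_1 = 12: count[12] becomes 1
p_2 = 11: count[11] becomes 1
p_3 = 9: count[9] becomes 1
p_4 = 8: count[8] becomes 1
p_5 = 10: count[10] becomes 1
p_6 = 2: count[2] becomes 1
p_7 = 11: count[11] becomes 2
p_8 = 8: count[8] becomes 2
p_9 = 5: count[5] becomes 1
p_10 = 9: count[9] becomes 2
Degrees (1 + count): deg[1]=1+0=1, deg[2]=1+1=2, deg[3]=1+0=1, deg[4]=1+0=1, deg[5]=1+1=2, deg[6]=1+0=1, deg[7]=1+0=1, deg[8]=1+2=3, deg[9]=1+2=3, deg[10]=1+1=2, deg[11]=1+2=3, deg[12]=1+1=2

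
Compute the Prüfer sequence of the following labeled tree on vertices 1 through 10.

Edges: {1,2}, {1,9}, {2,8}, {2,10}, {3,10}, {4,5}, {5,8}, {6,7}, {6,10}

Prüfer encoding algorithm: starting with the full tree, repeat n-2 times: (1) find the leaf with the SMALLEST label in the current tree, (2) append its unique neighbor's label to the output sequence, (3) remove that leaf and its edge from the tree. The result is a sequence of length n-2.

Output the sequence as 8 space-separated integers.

Answer: 10 5 8 6 10 2 1 2

Derivation:
Step 1: leaves = {3,4,7,9}. Remove smallest leaf 3, emit neighbor 10.
Step 2: leaves = {4,7,9}. Remove smallest leaf 4, emit neighbor 5.
Step 3: leaves = {5,7,9}. Remove smallest leaf 5, emit neighbor 8.
Step 4: leaves = {7,8,9}. Remove smallest leaf 7, emit neighbor 6.
Step 5: leaves = {6,8,9}. Remove smallest leaf 6, emit neighbor 10.
Step 6: leaves = {8,9,10}. Remove smallest leaf 8, emit neighbor 2.
Step 7: leaves = {9,10}. Remove smallest leaf 9, emit neighbor 1.
Step 8: leaves = {1,10}. Remove smallest leaf 1, emit neighbor 2.
Done: 2 vertices remain (2, 10). Sequence = [10 5 8 6 10 2 1 2]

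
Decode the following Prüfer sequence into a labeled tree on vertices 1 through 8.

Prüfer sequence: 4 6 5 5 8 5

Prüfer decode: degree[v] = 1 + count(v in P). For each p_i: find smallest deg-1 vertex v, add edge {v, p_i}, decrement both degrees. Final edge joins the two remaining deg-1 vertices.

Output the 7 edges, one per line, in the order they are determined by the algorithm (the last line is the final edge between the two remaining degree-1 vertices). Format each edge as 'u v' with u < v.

Initial degrees: {1:1, 2:1, 3:1, 4:2, 5:4, 6:2, 7:1, 8:2}
Step 1: smallest deg-1 vertex = 1, p_1 = 4. Add edge {1,4}. Now deg[1]=0, deg[4]=1.
Step 2: smallest deg-1 vertex = 2, p_2 = 6. Add edge {2,6}. Now deg[2]=0, deg[6]=1.
Step 3: smallest deg-1 vertex = 3, p_3 = 5. Add edge {3,5}. Now deg[3]=0, deg[5]=3.
Step 4: smallest deg-1 vertex = 4, p_4 = 5. Add edge {4,5}. Now deg[4]=0, deg[5]=2.
Step 5: smallest deg-1 vertex = 6, p_5 = 8. Add edge {6,8}. Now deg[6]=0, deg[8]=1.
Step 6: smallest deg-1 vertex = 7, p_6 = 5. Add edge {5,7}. Now deg[7]=0, deg[5]=1.
Final: two remaining deg-1 vertices are 5, 8. Add edge {5,8}.

Answer: 1 4
2 6
3 5
4 5
6 8
5 7
5 8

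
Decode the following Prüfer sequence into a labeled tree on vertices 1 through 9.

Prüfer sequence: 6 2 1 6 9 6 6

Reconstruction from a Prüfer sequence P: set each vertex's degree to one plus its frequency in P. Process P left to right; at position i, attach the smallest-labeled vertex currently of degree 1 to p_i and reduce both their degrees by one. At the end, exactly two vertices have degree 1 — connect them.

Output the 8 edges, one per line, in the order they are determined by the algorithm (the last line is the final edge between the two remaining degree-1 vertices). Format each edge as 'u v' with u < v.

Initial degrees: {1:2, 2:2, 3:1, 4:1, 5:1, 6:5, 7:1, 8:1, 9:2}
Step 1: smallest deg-1 vertex = 3, p_1 = 6. Add edge {3,6}. Now deg[3]=0, deg[6]=4.
Step 2: smallest deg-1 vertex = 4, p_2 = 2. Add edge {2,4}. Now deg[4]=0, deg[2]=1.
Step 3: smallest deg-1 vertex = 2, p_3 = 1. Add edge {1,2}. Now deg[2]=0, deg[1]=1.
Step 4: smallest deg-1 vertex = 1, p_4 = 6. Add edge {1,6}. Now deg[1]=0, deg[6]=3.
Step 5: smallest deg-1 vertex = 5, p_5 = 9. Add edge {5,9}. Now deg[5]=0, deg[9]=1.
Step 6: smallest deg-1 vertex = 7, p_6 = 6. Add edge {6,7}. Now deg[7]=0, deg[6]=2.
Step 7: smallest deg-1 vertex = 8, p_7 = 6. Add edge {6,8}. Now deg[8]=0, deg[6]=1.
Final: two remaining deg-1 vertices are 6, 9. Add edge {6,9}.

Answer: 3 6
2 4
1 2
1 6
5 9
6 7
6 8
6 9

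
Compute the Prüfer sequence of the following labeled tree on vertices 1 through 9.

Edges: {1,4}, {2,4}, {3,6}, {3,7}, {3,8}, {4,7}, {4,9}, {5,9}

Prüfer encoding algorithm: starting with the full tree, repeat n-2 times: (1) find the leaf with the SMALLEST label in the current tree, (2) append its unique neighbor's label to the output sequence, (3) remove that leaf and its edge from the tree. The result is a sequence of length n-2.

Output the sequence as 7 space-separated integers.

Answer: 4 4 9 3 3 7 4

Derivation:
Step 1: leaves = {1,2,5,6,8}. Remove smallest leaf 1, emit neighbor 4.
Step 2: leaves = {2,5,6,8}. Remove smallest leaf 2, emit neighbor 4.
Step 3: leaves = {5,6,8}. Remove smallest leaf 5, emit neighbor 9.
Step 4: leaves = {6,8,9}. Remove smallest leaf 6, emit neighbor 3.
Step 5: leaves = {8,9}. Remove smallest leaf 8, emit neighbor 3.
Step 6: leaves = {3,9}. Remove smallest leaf 3, emit neighbor 7.
Step 7: leaves = {7,9}. Remove smallest leaf 7, emit neighbor 4.
Done: 2 vertices remain (4, 9). Sequence = [4 4 9 3 3 7 4]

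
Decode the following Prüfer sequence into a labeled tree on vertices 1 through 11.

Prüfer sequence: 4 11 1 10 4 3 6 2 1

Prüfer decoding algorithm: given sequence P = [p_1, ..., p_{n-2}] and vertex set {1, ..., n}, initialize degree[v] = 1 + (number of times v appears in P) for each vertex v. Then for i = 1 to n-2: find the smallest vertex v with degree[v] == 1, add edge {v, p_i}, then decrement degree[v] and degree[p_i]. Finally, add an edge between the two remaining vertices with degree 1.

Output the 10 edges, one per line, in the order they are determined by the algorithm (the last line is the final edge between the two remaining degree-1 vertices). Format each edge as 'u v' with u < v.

Answer: 4 5
7 11
1 8
9 10
4 10
3 4
3 6
2 6
1 2
1 11

Derivation:
Initial degrees: {1:3, 2:2, 3:2, 4:3, 5:1, 6:2, 7:1, 8:1, 9:1, 10:2, 11:2}
Step 1: smallest deg-1 vertex = 5, p_1 = 4. Add edge {4,5}. Now deg[5]=0, deg[4]=2.
Step 2: smallest deg-1 vertex = 7, p_2 = 11. Add edge {7,11}. Now deg[7]=0, deg[11]=1.
Step 3: smallest deg-1 vertex = 8, p_3 = 1. Add edge {1,8}. Now deg[8]=0, deg[1]=2.
Step 4: smallest deg-1 vertex = 9, p_4 = 10. Add edge {9,10}. Now deg[9]=0, deg[10]=1.
Step 5: smallest deg-1 vertex = 10, p_5 = 4. Add edge {4,10}. Now deg[10]=0, deg[4]=1.
Step 6: smallest deg-1 vertex = 4, p_6 = 3. Add edge {3,4}. Now deg[4]=0, deg[3]=1.
Step 7: smallest deg-1 vertex = 3, p_7 = 6. Add edge {3,6}. Now deg[3]=0, deg[6]=1.
Step 8: smallest deg-1 vertex = 6, p_8 = 2. Add edge {2,6}. Now deg[6]=0, deg[2]=1.
Step 9: smallest deg-1 vertex = 2, p_9 = 1. Add edge {1,2}. Now deg[2]=0, deg[1]=1.
Final: two remaining deg-1 vertices are 1, 11. Add edge {1,11}.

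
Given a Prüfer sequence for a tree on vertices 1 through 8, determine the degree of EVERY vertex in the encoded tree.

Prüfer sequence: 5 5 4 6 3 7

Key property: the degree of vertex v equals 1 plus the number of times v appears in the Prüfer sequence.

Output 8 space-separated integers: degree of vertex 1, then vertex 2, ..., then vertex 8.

p_1 = 5: count[5] becomes 1
p_2 = 5: count[5] becomes 2
p_3 = 4: count[4] becomes 1
p_4 = 6: count[6] becomes 1
p_5 = 3: count[3] becomes 1
p_6 = 7: count[7] becomes 1
Degrees (1 + count): deg[1]=1+0=1, deg[2]=1+0=1, deg[3]=1+1=2, deg[4]=1+1=2, deg[5]=1+2=3, deg[6]=1+1=2, deg[7]=1+1=2, deg[8]=1+0=1

Answer: 1 1 2 2 3 2 2 1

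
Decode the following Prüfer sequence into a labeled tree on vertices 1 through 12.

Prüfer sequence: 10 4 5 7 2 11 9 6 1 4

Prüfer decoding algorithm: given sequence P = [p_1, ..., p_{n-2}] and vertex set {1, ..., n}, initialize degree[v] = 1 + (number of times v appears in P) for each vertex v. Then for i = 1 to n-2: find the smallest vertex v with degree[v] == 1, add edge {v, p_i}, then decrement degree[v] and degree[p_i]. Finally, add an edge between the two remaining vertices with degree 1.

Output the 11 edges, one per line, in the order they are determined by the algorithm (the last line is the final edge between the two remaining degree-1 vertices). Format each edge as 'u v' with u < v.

Answer: 3 10
4 8
5 10
5 7
2 7
2 11
9 11
6 9
1 6
1 4
4 12

Derivation:
Initial degrees: {1:2, 2:2, 3:1, 4:3, 5:2, 6:2, 7:2, 8:1, 9:2, 10:2, 11:2, 12:1}
Step 1: smallest deg-1 vertex = 3, p_1 = 10. Add edge {3,10}. Now deg[3]=0, deg[10]=1.
Step 2: smallest deg-1 vertex = 8, p_2 = 4. Add edge {4,8}. Now deg[8]=0, deg[4]=2.
Step 3: smallest deg-1 vertex = 10, p_3 = 5. Add edge {5,10}. Now deg[10]=0, deg[5]=1.
Step 4: smallest deg-1 vertex = 5, p_4 = 7. Add edge {5,7}. Now deg[5]=0, deg[7]=1.
Step 5: smallest deg-1 vertex = 7, p_5 = 2. Add edge {2,7}. Now deg[7]=0, deg[2]=1.
Step 6: smallest deg-1 vertex = 2, p_6 = 11. Add edge {2,11}. Now deg[2]=0, deg[11]=1.
Step 7: smallest deg-1 vertex = 11, p_7 = 9. Add edge {9,11}. Now deg[11]=0, deg[9]=1.
Step 8: smallest deg-1 vertex = 9, p_8 = 6. Add edge {6,9}. Now deg[9]=0, deg[6]=1.
Step 9: smallest deg-1 vertex = 6, p_9 = 1. Add edge {1,6}. Now deg[6]=0, deg[1]=1.
Step 10: smallest deg-1 vertex = 1, p_10 = 4. Add edge {1,4}. Now deg[1]=0, deg[4]=1.
Final: two remaining deg-1 vertices are 4, 12. Add edge {4,12}.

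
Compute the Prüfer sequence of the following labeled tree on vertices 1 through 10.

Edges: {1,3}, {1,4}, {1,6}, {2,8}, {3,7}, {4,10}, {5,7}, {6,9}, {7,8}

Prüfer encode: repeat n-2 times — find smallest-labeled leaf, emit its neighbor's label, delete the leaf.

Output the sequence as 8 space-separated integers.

Answer: 8 7 7 3 1 6 1 4

Derivation:
Step 1: leaves = {2,5,9,10}. Remove smallest leaf 2, emit neighbor 8.
Step 2: leaves = {5,8,9,10}. Remove smallest leaf 5, emit neighbor 7.
Step 3: leaves = {8,9,10}. Remove smallest leaf 8, emit neighbor 7.
Step 4: leaves = {7,9,10}. Remove smallest leaf 7, emit neighbor 3.
Step 5: leaves = {3,9,10}. Remove smallest leaf 3, emit neighbor 1.
Step 6: leaves = {9,10}. Remove smallest leaf 9, emit neighbor 6.
Step 7: leaves = {6,10}. Remove smallest leaf 6, emit neighbor 1.
Step 8: leaves = {1,10}. Remove smallest leaf 1, emit neighbor 4.
Done: 2 vertices remain (4, 10). Sequence = [8 7 7 3 1 6 1 4]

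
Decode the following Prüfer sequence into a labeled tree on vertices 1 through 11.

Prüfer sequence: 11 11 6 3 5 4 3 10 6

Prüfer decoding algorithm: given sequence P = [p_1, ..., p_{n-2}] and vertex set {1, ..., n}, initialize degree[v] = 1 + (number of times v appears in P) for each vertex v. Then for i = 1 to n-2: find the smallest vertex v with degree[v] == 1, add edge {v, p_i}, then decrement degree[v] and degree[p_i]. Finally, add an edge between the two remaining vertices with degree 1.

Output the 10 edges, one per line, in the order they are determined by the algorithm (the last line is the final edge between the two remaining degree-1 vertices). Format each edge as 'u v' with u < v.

Answer: 1 11
2 11
6 7
3 8
5 9
4 5
3 4
3 10
6 10
6 11

Derivation:
Initial degrees: {1:1, 2:1, 3:3, 4:2, 5:2, 6:3, 7:1, 8:1, 9:1, 10:2, 11:3}
Step 1: smallest deg-1 vertex = 1, p_1 = 11. Add edge {1,11}. Now deg[1]=0, deg[11]=2.
Step 2: smallest deg-1 vertex = 2, p_2 = 11. Add edge {2,11}. Now deg[2]=0, deg[11]=1.
Step 3: smallest deg-1 vertex = 7, p_3 = 6. Add edge {6,7}. Now deg[7]=0, deg[6]=2.
Step 4: smallest deg-1 vertex = 8, p_4 = 3. Add edge {3,8}. Now deg[8]=0, deg[3]=2.
Step 5: smallest deg-1 vertex = 9, p_5 = 5. Add edge {5,9}. Now deg[9]=0, deg[5]=1.
Step 6: smallest deg-1 vertex = 5, p_6 = 4. Add edge {4,5}. Now deg[5]=0, deg[4]=1.
Step 7: smallest deg-1 vertex = 4, p_7 = 3. Add edge {3,4}. Now deg[4]=0, deg[3]=1.
Step 8: smallest deg-1 vertex = 3, p_8 = 10. Add edge {3,10}. Now deg[3]=0, deg[10]=1.
Step 9: smallest deg-1 vertex = 10, p_9 = 6. Add edge {6,10}. Now deg[10]=0, deg[6]=1.
Final: two remaining deg-1 vertices are 6, 11. Add edge {6,11}.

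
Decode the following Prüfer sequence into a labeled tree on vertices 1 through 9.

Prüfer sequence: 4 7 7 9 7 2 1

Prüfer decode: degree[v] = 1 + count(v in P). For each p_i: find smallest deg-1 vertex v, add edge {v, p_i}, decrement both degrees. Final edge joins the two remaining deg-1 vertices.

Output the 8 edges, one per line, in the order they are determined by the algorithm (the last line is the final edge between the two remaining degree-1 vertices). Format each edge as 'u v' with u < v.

Initial degrees: {1:2, 2:2, 3:1, 4:2, 5:1, 6:1, 7:4, 8:1, 9:2}
Step 1: smallest deg-1 vertex = 3, p_1 = 4. Add edge {3,4}. Now deg[3]=0, deg[4]=1.
Step 2: smallest deg-1 vertex = 4, p_2 = 7. Add edge {4,7}. Now deg[4]=0, deg[7]=3.
Step 3: smallest deg-1 vertex = 5, p_3 = 7. Add edge {5,7}. Now deg[5]=0, deg[7]=2.
Step 4: smallest deg-1 vertex = 6, p_4 = 9. Add edge {6,9}. Now deg[6]=0, deg[9]=1.
Step 5: smallest deg-1 vertex = 8, p_5 = 7. Add edge {7,8}. Now deg[8]=0, deg[7]=1.
Step 6: smallest deg-1 vertex = 7, p_6 = 2. Add edge {2,7}. Now deg[7]=0, deg[2]=1.
Step 7: smallest deg-1 vertex = 2, p_7 = 1. Add edge {1,2}. Now deg[2]=0, deg[1]=1.
Final: two remaining deg-1 vertices are 1, 9. Add edge {1,9}.

Answer: 3 4
4 7
5 7
6 9
7 8
2 7
1 2
1 9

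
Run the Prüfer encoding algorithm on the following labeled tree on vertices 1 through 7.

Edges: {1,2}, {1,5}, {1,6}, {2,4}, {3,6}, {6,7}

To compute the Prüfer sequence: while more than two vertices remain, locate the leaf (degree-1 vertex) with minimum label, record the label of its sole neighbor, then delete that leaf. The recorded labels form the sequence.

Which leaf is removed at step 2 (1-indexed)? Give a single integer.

Step 1: current leaves = {3,4,5,7}. Remove leaf 3 (neighbor: 6).
Step 2: current leaves = {4,5,7}. Remove leaf 4 (neighbor: 2).

Answer: 4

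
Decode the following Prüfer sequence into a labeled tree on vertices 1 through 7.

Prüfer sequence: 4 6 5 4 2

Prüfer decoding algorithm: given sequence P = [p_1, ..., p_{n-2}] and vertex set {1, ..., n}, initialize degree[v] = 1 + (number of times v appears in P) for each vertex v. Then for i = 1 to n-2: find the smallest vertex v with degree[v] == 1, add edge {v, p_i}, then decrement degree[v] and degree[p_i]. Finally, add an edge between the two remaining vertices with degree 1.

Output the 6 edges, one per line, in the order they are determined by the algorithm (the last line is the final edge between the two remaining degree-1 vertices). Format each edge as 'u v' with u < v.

Answer: 1 4
3 6
5 6
4 5
2 4
2 7

Derivation:
Initial degrees: {1:1, 2:2, 3:1, 4:3, 5:2, 6:2, 7:1}
Step 1: smallest deg-1 vertex = 1, p_1 = 4. Add edge {1,4}. Now deg[1]=0, deg[4]=2.
Step 2: smallest deg-1 vertex = 3, p_2 = 6. Add edge {3,6}. Now deg[3]=0, deg[6]=1.
Step 3: smallest deg-1 vertex = 6, p_3 = 5. Add edge {5,6}. Now deg[6]=0, deg[5]=1.
Step 4: smallest deg-1 vertex = 5, p_4 = 4. Add edge {4,5}. Now deg[5]=0, deg[4]=1.
Step 5: smallest deg-1 vertex = 4, p_5 = 2. Add edge {2,4}. Now deg[4]=0, deg[2]=1.
Final: two remaining deg-1 vertices are 2, 7. Add edge {2,7}.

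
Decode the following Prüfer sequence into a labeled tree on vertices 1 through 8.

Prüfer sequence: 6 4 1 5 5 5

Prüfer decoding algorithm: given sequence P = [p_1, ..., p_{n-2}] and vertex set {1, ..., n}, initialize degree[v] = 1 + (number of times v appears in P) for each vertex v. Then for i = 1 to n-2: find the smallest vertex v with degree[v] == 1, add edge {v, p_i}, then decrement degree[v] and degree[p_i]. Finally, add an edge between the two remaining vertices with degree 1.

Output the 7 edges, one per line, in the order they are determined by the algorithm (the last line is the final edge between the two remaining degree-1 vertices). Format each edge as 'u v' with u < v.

Initial degrees: {1:2, 2:1, 3:1, 4:2, 5:4, 6:2, 7:1, 8:1}
Step 1: smallest deg-1 vertex = 2, p_1 = 6. Add edge {2,6}. Now deg[2]=0, deg[6]=1.
Step 2: smallest deg-1 vertex = 3, p_2 = 4. Add edge {3,4}. Now deg[3]=0, deg[4]=1.
Step 3: smallest deg-1 vertex = 4, p_3 = 1. Add edge {1,4}. Now deg[4]=0, deg[1]=1.
Step 4: smallest deg-1 vertex = 1, p_4 = 5. Add edge {1,5}. Now deg[1]=0, deg[5]=3.
Step 5: smallest deg-1 vertex = 6, p_5 = 5. Add edge {5,6}. Now deg[6]=0, deg[5]=2.
Step 6: smallest deg-1 vertex = 7, p_6 = 5. Add edge {5,7}. Now deg[7]=0, deg[5]=1.
Final: two remaining deg-1 vertices are 5, 8. Add edge {5,8}.

Answer: 2 6
3 4
1 4
1 5
5 6
5 7
5 8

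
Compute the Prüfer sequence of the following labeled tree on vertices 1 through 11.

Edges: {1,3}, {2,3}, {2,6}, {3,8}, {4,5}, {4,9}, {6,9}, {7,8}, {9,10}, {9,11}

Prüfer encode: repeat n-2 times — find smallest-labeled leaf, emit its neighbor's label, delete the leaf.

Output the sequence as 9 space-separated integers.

Answer: 3 4 9 8 3 2 6 9 9

Derivation:
Step 1: leaves = {1,5,7,10,11}. Remove smallest leaf 1, emit neighbor 3.
Step 2: leaves = {5,7,10,11}. Remove smallest leaf 5, emit neighbor 4.
Step 3: leaves = {4,7,10,11}. Remove smallest leaf 4, emit neighbor 9.
Step 4: leaves = {7,10,11}. Remove smallest leaf 7, emit neighbor 8.
Step 5: leaves = {8,10,11}. Remove smallest leaf 8, emit neighbor 3.
Step 6: leaves = {3,10,11}. Remove smallest leaf 3, emit neighbor 2.
Step 7: leaves = {2,10,11}. Remove smallest leaf 2, emit neighbor 6.
Step 8: leaves = {6,10,11}. Remove smallest leaf 6, emit neighbor 9.
Step 9: leaves = {10,11}. Remove smallest leaf 10, emit neighbor 9.
Done: 2 vertices remain (9, 11). Sequence = [3 4 9 8 3 2 6 9 9]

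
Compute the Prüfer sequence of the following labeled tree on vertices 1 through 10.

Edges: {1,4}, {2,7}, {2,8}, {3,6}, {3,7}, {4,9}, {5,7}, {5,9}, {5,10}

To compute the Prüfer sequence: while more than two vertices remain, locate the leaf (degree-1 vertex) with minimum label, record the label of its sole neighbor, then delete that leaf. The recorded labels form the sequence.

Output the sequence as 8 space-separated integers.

Step 1: leaves = {1,6,8,10}. Remove smallest leaf 1, emit neighbor 4.
Step 2: leaves = {4,6,8,10}. Remove smallest leaf 4, emit neighbor 9.
Step 3: leaves = {6,8,9,10}. Remove smallest leaf 6, emit neighbor 3.
Step 4: leaves = {3,8,9,10}. Remove smallest leaf 3, emit neighbor 7.
Step 5: leaves = {8,9,10}. Remove smallest leaf 8, emit neighbor 2.
Step 6: leaves = {2,9,10}. Remove smallest leaf 2, emit neighbor 7.
Step 7: leaves = {7,9,10}. Remove smallest leaf 7, emit neighbor 5.
Step 8: leaves = {9,10}. Remove smallest leaf 9, emit neighbor 5.
Done: 2 vertices remain (5, 10). Sequence = [4 9 3 7 2 7 5 5]

Answer: 4 9 3 7 2 7 5 5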